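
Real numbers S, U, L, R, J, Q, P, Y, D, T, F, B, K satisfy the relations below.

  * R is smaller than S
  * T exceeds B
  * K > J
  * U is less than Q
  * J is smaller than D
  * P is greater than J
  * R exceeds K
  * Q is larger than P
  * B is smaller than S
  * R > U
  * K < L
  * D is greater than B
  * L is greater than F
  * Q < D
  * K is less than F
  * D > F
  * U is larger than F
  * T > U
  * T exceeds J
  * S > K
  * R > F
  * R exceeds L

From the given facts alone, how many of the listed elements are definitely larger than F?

Directly above F: L, U, R, D.
One step further: Q, T, S (7 so far).
Nothing else is reachable above F; 7 in all.

7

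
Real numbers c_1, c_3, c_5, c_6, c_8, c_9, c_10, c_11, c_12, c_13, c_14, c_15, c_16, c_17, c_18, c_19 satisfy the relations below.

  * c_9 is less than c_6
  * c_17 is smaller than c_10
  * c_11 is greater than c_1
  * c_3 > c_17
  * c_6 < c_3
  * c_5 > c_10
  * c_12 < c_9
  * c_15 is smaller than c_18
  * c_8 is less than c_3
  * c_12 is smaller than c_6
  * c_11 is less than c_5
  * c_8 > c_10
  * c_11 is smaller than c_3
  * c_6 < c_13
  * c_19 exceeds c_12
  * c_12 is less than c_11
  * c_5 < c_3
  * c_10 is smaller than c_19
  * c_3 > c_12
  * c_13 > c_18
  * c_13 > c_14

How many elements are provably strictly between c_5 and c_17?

The relations place c_17 below c_5. An element lies strictly between them when it is forced above c_17 and also forced below c_5.
Above c_17: {c_10, c_8, c_3, c_19}. Below c_5: {c_12, c_1, c_11, c_10}.
Intersection: {c_10} — 1.

1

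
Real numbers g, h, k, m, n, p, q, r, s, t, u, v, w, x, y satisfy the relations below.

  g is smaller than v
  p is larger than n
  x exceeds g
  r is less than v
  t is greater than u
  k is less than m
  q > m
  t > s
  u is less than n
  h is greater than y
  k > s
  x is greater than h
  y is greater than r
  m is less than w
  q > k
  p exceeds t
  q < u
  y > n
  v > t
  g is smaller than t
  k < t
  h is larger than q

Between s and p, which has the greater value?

s < k < q < u < t < p, by transitivity through k, q, u, t.
So s < p; p is the larger of the two.

p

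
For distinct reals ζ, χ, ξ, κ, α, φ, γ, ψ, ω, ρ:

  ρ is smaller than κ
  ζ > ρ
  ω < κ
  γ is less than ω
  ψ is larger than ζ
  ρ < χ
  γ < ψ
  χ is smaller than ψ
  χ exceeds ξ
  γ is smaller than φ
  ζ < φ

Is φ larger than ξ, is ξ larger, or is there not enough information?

undetermined

Following every chain through ξ: above ξ we get χ, ψ.
φ is not reached, and no chain runs the other way from φ to ξ.
So the given relations leave the order of ξ and φ undetermined.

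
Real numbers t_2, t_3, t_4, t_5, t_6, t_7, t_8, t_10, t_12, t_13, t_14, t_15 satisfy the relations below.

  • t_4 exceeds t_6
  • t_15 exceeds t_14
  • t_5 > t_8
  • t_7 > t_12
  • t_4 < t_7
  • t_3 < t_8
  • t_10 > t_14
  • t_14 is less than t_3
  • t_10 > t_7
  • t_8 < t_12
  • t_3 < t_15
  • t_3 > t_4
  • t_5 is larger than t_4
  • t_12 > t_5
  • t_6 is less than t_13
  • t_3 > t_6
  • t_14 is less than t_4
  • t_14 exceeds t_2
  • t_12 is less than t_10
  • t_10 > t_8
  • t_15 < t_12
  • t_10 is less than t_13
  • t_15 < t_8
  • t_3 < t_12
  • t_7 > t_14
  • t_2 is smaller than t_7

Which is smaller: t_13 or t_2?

t_2

Chaining the given relations: t_2 < t_14 < t_4 < t_3 < t_15 < t_8 < t_5 < t_12 < t_7 < t_10 < t_13.
So t_2 < t_13; t_2 is the smaller of the two.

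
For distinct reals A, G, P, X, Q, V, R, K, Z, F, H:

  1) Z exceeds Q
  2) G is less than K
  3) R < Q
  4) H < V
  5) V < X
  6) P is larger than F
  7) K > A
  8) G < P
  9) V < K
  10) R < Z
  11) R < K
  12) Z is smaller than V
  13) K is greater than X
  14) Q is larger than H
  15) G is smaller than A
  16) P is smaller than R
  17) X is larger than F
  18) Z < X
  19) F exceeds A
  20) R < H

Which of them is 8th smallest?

Chaining the given pairs: G < A < F < P < R < H < Q < Z < V < X < K.
Counting 8 from the smallest end gives Z.

Z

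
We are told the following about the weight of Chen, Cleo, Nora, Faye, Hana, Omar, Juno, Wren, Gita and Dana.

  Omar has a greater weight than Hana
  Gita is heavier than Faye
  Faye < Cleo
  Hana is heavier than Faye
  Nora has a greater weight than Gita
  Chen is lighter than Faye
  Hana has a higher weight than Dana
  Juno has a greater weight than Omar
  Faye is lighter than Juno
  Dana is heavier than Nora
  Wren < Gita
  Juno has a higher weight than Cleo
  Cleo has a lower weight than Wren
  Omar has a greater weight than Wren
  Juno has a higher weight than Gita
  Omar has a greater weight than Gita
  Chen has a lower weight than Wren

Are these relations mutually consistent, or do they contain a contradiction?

consistent

Every relation is compatible with Chen < Faye < Cleo < Wren < Gita < Nora < Dana < Hana < Omar < Juno; the set is consistent.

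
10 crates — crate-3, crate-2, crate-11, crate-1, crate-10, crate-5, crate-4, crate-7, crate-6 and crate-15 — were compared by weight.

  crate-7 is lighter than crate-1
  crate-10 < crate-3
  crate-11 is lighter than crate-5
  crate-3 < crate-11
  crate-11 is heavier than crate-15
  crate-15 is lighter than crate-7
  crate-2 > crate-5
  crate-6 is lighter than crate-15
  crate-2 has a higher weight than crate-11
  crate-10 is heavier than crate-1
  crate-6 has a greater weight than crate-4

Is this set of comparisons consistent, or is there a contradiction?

The single ordering crate-4 < crate-6 < crate-15 < crate-7 < crate-1 < crate-10 < crate-3 < crate-11 < crate-5 < crate-2 satisfies every listed relation, so no contradiction arises.

consistent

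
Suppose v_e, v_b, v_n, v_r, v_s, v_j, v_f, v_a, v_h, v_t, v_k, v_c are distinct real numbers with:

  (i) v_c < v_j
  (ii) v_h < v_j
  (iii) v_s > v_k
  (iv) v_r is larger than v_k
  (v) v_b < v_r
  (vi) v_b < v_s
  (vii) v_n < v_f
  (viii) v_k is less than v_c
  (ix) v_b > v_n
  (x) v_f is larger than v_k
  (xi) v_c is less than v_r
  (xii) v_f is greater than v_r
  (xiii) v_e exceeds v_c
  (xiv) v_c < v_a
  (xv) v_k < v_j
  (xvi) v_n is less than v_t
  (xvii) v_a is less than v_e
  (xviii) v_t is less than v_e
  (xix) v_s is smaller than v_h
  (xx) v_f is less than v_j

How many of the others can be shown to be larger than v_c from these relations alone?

5

The elements the relations force above v_c are v_r, v_a, v_e, v_f, v_j — no chain reaches any other.
That is 5.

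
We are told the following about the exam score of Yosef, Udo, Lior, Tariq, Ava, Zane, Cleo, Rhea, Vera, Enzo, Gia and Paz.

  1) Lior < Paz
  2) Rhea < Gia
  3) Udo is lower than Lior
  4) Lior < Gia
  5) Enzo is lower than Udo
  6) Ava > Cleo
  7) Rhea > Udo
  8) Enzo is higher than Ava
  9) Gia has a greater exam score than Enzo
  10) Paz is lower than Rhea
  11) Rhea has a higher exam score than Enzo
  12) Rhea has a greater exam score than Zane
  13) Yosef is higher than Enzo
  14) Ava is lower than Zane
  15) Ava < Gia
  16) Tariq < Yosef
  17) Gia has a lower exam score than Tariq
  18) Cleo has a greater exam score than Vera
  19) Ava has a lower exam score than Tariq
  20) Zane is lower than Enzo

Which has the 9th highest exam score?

Zane

Piecing the relations together gives one ordering: Vera < Cleo < Ava < Zane < Enzo < Udo < Lior < Paz < Rhea < Gia < Tariq < Yosef.
The 9th largest is Zane.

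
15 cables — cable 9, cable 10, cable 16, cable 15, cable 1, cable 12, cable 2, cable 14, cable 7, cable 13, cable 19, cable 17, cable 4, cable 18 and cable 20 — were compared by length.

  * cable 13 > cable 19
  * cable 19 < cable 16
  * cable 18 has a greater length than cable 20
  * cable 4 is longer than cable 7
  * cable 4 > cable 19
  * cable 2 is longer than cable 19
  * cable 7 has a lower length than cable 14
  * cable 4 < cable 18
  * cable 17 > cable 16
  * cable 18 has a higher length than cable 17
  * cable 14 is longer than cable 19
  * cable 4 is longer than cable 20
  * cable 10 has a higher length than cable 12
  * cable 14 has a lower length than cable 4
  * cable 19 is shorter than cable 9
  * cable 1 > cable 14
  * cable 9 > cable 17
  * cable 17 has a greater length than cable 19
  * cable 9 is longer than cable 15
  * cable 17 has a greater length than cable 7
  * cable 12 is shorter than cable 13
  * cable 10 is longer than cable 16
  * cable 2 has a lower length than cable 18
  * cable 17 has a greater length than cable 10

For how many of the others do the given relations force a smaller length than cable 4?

4

The elements the relations force below cable 4 are cable 19, cable 7, cable 20, cable 14 — no chain reaches any other.
That is 4.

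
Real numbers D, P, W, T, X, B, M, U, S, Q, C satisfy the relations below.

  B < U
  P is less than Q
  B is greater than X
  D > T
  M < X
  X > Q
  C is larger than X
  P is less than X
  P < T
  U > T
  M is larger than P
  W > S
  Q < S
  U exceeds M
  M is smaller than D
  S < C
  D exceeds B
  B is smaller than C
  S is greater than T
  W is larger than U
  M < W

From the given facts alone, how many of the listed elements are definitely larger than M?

6

From M the given relations immediately reach X, U, D, W.
From those, B, C — 6 in total.
No other element is forced above M by the given relations, so the count is 6.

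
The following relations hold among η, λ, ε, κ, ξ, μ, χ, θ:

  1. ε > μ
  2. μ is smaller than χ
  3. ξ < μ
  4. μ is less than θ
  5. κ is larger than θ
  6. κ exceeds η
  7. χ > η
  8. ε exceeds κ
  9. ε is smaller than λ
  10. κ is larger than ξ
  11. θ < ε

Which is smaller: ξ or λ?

ξ

Link the given pairs in sequence: ξ < μ; μ < θ; θ < κ; κ < ε; ε < λ.
Chaining these gives ξ < μ < θ < κ < ε < λ.
So ξ < λ; ξ is the smaller of the two.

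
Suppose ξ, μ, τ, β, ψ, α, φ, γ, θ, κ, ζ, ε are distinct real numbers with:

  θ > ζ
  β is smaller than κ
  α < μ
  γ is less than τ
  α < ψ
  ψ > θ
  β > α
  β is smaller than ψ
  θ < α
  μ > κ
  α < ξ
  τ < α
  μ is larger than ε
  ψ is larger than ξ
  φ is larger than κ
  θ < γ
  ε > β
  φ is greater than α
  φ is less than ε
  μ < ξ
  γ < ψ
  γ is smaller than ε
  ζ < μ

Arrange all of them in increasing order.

Nothing is placed below ζ, so it is least; from there ζ < θ; θ < γ; γ < τ; τ < α; α < β; β < κ; κ < φ; φ < ε; ε < μ; μ < ξ; ξ < ψ, each given directly.

ζ < θ < γ < τ < α < β < κ < φ < ε < μ < ξ < ψ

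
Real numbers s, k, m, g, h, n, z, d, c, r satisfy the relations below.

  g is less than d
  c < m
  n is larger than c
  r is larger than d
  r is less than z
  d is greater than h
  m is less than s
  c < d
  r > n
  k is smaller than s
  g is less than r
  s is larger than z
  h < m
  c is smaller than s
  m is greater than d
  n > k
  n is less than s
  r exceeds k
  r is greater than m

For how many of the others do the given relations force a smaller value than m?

From m the given relations immediately reach h, c, d.
From those, g — 4 in total.
No other element is forced below m by the given relations, so the count is 4.

4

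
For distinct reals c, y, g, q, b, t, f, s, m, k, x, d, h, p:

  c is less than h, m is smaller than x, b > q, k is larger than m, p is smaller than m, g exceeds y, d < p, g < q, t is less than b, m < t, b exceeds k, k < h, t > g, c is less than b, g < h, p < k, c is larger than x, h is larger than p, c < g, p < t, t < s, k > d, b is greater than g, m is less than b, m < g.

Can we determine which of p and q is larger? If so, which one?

q

Link the given pairs in sequence: p < m; m < x; x < c; c < g; g < q.
Together: p < m < x < c < g < q.
So q is larger.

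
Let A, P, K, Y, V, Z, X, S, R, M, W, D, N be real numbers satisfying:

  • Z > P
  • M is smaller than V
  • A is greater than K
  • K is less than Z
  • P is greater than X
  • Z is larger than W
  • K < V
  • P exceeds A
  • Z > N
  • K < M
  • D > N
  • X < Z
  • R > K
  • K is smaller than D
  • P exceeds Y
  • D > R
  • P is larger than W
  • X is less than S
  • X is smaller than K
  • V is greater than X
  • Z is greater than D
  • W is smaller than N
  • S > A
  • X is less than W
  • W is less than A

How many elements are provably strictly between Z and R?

Chaining upward from R reaches: D.
Chaining downward from Z reaches: X, K, Y, W, A, N, D, P.
Strictly between R and Z are those in both lists: D — 1 element.

1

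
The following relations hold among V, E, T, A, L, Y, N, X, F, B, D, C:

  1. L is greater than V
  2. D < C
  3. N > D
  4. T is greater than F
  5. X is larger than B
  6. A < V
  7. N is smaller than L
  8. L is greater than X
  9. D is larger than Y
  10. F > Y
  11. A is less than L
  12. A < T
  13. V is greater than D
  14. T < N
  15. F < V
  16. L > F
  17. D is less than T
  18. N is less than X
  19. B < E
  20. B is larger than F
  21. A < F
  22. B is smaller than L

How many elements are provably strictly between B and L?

The relations place B below L. An element lies strictly between them when it is forced above B and also forced below L.
Above B: {E, X}. Below L: {Y, A, F, D, T, N, X, V}.
Intersection: {X} — 1.

1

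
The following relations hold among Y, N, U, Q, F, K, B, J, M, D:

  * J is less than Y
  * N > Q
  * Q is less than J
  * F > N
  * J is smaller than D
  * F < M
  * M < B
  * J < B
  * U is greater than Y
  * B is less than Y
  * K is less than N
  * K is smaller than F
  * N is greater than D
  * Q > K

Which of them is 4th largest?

The consecutive relations fix a unique order: K < Q < J < D < N < F < M < B < Y < U.
Counting 4 from the largest end gives M.

M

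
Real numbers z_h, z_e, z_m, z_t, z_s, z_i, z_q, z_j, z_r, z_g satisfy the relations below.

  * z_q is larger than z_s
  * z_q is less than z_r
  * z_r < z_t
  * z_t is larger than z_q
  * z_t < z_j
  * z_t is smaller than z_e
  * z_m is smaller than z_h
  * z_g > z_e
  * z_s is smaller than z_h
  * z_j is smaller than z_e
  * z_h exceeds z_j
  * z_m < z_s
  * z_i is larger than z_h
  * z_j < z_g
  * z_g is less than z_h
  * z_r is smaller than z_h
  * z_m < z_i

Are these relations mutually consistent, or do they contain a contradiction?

consistent

Every relation is compatible with z_m < z_s < z_q < z_r < z_t < z_j < z_e < z_g < z_h < z_i; the set is consistent.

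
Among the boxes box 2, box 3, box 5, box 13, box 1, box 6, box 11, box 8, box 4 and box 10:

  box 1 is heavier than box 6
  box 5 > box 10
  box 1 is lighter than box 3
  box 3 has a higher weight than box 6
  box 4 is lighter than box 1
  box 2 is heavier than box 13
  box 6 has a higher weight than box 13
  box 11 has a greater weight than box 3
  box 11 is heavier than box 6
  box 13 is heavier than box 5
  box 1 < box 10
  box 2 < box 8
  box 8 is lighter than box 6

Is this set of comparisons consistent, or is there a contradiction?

We have box 6 < box 1 stated directly, yet also box 1 < box 10 < box 5 < box 13 < box 2 < box 8 < box 6 by chaining the others — so box 1 < box 6. Contradiction.

inconsistent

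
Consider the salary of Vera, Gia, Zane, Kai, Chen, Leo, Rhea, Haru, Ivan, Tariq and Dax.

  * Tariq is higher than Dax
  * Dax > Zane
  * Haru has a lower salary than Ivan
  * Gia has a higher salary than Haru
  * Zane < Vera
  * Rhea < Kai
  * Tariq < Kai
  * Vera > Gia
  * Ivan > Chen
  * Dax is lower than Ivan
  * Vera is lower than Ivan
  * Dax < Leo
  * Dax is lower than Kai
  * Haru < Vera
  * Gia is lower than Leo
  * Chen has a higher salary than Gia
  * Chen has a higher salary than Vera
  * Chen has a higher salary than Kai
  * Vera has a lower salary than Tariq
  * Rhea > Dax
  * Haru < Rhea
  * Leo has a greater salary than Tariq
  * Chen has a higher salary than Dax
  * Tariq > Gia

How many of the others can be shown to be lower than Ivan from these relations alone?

Directly below Ivan: Haru, Vera, Dax, Chen.
One step further: Zane, Gia, Kai (7 so far).
One step further: Rhea, Tariq (9 so far).
No other element is forced below Ivan by the given relations, so the count is 9.

9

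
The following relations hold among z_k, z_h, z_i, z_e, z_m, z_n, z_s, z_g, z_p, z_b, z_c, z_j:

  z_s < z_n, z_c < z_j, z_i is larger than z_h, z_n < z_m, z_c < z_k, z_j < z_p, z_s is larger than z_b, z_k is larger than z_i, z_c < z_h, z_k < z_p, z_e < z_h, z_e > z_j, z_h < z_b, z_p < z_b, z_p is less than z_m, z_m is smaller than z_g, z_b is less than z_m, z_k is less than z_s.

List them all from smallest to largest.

z_c < z_j < z_e < z_h < z_i < z_k < z_p < z_b < z_s < z_n < z_m < z_g

Nothing is placed below z_c, so it is least; from there z_c < z_j; z_j < z_e; z_e < z_h; z_h < z_i; z_i < z_k; z_k < z_p; z_p < z_b; z_b < z_s; z_s < z_n; z_n < z_m; z_m < z_g, each given directly.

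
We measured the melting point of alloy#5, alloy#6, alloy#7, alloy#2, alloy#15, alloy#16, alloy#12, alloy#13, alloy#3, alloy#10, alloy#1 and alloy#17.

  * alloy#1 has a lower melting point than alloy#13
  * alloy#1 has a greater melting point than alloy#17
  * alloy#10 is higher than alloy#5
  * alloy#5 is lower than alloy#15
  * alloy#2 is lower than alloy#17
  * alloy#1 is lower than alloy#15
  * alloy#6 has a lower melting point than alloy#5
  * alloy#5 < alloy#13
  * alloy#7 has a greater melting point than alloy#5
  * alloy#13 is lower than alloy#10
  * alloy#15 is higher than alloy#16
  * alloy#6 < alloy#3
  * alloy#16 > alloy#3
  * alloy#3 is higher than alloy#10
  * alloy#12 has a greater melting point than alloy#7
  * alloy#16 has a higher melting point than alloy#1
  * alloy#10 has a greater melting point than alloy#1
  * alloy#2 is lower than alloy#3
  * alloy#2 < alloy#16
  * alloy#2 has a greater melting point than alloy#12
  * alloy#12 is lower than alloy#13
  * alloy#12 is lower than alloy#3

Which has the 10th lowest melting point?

alloy#3

Piecing the relations together gives one ordering: alloy#6 < alloy#5 < alloy#7 < alloy#12 < alloy#2 < alloy#17 < alloy#1 < alloy#13 < alloy#10 < alloy#3 < alloy#16 < alloy#15.
The 10th smallest is alloy#3.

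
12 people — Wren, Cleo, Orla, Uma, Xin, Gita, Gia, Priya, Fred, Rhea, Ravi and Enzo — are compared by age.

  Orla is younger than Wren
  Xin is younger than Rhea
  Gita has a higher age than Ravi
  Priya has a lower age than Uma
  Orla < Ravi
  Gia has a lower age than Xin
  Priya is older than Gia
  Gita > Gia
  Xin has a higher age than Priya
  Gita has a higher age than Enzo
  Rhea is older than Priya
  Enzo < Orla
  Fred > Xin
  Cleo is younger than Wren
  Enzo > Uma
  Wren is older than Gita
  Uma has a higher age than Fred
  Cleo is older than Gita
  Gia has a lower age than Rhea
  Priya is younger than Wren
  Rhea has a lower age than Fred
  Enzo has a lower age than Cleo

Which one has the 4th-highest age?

Piecing the relations together gives one ordering: Gia < Priya < Xin < Rhea < Fred < Uma < Enzo < Orla < Ravi < Gita < Cleo < Wren.
Counting 4 from the largest end gives Ravi.

Ravi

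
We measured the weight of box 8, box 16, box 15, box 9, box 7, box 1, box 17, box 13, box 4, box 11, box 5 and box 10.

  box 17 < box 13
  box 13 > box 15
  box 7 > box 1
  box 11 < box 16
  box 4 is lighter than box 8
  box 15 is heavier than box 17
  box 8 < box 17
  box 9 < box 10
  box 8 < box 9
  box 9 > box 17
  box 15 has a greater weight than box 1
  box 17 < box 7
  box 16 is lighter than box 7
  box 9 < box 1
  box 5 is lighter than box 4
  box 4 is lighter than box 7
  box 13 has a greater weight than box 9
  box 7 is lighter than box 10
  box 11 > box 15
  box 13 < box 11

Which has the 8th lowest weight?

Piecing the relations together gives one ordering: box 5 < box 4 < box 8 < box 17 < box 9 < box 1 < box 15 < box 13 < box 11 < box 16 < box 7 < box 10.
Counting 8 from the smallest end gives box 13.

box 13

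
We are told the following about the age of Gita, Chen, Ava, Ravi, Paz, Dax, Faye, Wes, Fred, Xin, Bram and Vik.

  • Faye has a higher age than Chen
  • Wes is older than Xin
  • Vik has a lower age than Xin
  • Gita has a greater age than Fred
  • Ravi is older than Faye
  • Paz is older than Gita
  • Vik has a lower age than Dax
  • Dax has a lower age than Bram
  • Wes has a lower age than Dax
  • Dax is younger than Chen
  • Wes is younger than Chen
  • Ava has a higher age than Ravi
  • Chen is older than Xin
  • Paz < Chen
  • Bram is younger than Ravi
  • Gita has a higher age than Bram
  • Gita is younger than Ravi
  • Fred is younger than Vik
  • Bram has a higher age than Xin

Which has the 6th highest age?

Gita

Chaining the given pairs: Fred < Vik < Xin < Wes < Dax < Bram < Gita < Paz < Chen < Faye < Ravi < Ava.
The 6th largest is Gita.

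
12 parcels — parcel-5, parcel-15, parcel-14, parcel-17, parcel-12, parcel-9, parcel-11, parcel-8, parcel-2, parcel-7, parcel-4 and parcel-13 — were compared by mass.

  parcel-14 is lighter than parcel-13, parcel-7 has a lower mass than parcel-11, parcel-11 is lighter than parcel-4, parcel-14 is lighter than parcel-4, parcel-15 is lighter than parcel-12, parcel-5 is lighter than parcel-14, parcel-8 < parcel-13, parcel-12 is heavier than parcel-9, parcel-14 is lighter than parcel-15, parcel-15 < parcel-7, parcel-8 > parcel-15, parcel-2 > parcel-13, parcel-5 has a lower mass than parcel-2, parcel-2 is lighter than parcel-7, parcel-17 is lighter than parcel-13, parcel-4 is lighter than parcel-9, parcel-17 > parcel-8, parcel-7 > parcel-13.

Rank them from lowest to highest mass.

parcel-5 < parcel-14 < parcel-15 < parcel-8 < parcel-17 < parcel-13 < parcel-2 < parcel-7 < parcel-11 < parcel-4 < parcel-9 < parcel-12

The consecutive links are each given: parcel-5 < parcel-14; parcel-14 < parcel-15; parcel-15 < parcel-8; parcel-8 < parcel-17; parcel-17 < parcel-13; parcel-13 < parcel-2; parcel-2 < parcel-7; parcel-7 < parcel-11; parcel-11 < parcel-4; parcel-4 < parcel-9; parcel-9 < parcel-12.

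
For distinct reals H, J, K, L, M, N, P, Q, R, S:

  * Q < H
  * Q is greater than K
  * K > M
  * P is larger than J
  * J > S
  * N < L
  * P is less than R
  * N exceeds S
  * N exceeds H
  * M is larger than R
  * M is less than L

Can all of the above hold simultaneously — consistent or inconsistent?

consistent

Every relation is compatible with S < J < P < R < M < K < Q < H < N < L; the set is consistent.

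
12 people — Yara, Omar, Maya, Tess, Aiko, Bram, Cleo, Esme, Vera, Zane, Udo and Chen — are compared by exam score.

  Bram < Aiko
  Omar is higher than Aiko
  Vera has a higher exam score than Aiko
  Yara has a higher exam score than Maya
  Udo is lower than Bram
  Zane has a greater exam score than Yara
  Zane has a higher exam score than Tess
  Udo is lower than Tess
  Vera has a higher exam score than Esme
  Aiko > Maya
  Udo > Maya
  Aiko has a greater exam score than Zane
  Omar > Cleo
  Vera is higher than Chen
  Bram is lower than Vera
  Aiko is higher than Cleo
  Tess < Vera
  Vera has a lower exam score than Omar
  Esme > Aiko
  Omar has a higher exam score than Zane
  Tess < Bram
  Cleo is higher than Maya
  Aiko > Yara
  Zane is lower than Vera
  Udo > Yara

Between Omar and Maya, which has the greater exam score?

Link the given pairs in sequence: Maya < Yara; Yara < Udo; Udo < Tess; Tess < Bram; Bram < Aiko; Aiko < Esme; Esme < Vera; Vera < Omar.
Together: Maya < Yara < Udo < Tess < Bram < Aiko < Esme < Vera < Omar.
So Maya < Omar; Omar is the higher of the two.

Omar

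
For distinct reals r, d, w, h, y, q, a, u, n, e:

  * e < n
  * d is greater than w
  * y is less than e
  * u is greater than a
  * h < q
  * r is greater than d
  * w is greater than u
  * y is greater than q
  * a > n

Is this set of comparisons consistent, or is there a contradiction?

The single ordering h < q < y < e < n < a < u < w < d < r satisfies every listed relation, so no contradiction arises.

consistent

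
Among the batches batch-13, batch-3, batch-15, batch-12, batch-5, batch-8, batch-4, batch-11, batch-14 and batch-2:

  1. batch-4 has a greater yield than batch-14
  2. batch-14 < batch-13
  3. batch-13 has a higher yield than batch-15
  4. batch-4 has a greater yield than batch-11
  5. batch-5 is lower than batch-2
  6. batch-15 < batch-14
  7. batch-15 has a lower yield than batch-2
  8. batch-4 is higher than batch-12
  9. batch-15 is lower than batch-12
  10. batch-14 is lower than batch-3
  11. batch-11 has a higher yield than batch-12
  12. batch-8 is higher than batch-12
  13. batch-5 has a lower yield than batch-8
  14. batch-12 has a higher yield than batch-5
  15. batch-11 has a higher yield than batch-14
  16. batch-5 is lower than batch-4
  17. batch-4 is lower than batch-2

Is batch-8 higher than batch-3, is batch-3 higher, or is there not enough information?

undetermined

Following every chain through batch-8: below batch-8 we get batch-15, batch-5, batch-12.
batch-3 is not reached, and no chain runs the other way from batch-3 to batch-8.
So the given relations leave the order of batch-8 and batch-3 undetermined.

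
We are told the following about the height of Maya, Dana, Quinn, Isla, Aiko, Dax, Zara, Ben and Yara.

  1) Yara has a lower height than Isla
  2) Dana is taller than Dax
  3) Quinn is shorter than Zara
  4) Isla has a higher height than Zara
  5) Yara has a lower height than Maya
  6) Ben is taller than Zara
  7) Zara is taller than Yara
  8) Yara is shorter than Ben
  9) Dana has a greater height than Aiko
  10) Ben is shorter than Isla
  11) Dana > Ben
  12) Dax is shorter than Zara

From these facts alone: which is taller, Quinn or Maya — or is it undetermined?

undetermined

Following every chain through Quinn: above Quinn we get Zara, Ben, Dana, Isla.
Maya is not reached, and no chain runs the other way from Maya to Quinn.
So the given relations leave the order of Quinn and Maya undetermined.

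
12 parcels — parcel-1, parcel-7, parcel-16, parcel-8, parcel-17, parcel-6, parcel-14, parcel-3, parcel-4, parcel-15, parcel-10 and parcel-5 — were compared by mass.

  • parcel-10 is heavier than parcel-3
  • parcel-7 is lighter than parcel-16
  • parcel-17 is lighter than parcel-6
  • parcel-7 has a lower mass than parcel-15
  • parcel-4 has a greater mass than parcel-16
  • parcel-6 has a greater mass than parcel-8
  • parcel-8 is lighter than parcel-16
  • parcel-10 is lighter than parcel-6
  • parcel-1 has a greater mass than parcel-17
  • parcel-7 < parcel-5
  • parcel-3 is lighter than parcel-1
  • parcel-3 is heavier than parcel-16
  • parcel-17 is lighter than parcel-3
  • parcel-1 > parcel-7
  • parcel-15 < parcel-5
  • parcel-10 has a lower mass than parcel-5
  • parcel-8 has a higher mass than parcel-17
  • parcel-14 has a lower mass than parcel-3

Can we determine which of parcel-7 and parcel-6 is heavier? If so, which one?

parcel-6

parcel-7 < parcel-16 < parcel-3 < parcel-10 < parcel-6, by transitivity through parcel-16, parcel-3, parcel-10.
So parcel-6 is heavier.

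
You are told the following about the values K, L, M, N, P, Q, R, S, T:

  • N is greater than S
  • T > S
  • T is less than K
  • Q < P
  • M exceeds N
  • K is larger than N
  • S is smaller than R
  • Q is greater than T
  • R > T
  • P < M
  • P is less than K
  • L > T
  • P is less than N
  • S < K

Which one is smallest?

S

Chaining upward from S: directly above it, T, N, R, K; then Q, L, M; then P.
That covers every other element, and nothing is given below S, so S is the smallest.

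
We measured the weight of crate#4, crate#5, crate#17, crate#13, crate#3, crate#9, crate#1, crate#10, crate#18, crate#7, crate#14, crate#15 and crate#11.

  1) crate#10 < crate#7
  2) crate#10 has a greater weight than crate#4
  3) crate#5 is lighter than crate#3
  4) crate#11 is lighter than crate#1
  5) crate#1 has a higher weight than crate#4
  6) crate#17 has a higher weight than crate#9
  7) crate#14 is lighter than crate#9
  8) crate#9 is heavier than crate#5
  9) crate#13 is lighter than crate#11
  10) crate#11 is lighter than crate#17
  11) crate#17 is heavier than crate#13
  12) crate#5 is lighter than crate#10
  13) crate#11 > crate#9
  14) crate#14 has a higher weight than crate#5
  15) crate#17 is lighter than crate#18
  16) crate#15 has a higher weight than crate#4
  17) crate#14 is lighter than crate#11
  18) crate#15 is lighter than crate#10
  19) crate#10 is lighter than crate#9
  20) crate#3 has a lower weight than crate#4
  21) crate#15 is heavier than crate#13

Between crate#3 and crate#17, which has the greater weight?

crate#17

crate#3 < crate#4 and crate#4 < crate#15 give crate#3 < crate#15.
With crate#15 < crate#10: crate#3 < crate#4 < crate#15 < crate#10.
Then crate#10 < crate#9 extends the chain to crate#9.
Then crate#9 < crate#11 extends the chain to crate#11.
With crate#11 < crate#17: crate#3 < crate#4 < crate#15 < crate#10 < crate#9 < crate#11 < crate#17.
So crate#3 < crate#17; crate#17 is the heavier of the two.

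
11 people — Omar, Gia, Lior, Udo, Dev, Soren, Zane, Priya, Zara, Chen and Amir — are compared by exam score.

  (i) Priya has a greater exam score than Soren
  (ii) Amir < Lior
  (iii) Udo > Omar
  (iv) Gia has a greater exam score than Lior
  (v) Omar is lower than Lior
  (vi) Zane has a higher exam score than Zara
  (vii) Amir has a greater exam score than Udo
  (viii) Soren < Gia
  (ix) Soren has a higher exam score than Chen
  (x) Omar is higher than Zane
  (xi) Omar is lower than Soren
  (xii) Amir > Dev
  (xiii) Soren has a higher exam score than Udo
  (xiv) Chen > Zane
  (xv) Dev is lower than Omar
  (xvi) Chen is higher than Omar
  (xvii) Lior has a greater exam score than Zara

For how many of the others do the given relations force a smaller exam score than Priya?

From Priya the given relations immediately reach Soren.
From those, Omar, Udo, Chen — 4 in total.
From those, Zane, Dev — 6 in total.
From those, Zara — 7 in total.
No other element is forced below Priya by the given relations, so the count is 7.

7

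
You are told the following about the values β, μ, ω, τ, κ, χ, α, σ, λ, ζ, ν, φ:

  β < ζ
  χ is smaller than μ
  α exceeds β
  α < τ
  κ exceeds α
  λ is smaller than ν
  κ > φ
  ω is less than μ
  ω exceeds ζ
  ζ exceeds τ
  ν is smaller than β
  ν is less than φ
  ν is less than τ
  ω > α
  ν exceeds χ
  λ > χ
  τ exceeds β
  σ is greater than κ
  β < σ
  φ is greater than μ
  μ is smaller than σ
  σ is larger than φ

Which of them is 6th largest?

Chaining the given pairs: χ < λ < ν < β < α < τ < ζ < ω < μ < φ < κ < σ.
Counting 6 from the largest end gives ζ.

ζ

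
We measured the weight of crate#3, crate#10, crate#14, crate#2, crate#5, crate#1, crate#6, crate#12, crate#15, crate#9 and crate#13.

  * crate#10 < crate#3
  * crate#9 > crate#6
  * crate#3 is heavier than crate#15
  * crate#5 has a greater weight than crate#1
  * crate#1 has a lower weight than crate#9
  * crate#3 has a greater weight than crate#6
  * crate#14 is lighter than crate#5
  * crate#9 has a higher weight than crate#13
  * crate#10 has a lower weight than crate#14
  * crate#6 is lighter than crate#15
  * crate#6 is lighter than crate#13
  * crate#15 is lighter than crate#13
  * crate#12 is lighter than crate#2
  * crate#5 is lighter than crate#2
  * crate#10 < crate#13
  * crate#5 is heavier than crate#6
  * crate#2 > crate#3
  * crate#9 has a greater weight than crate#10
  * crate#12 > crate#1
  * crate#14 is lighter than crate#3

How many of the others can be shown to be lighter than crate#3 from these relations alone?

Directly below crate#3: crate#10, crate#6, crate#15, crate#14.
No other element is forced below crate#3 by the given relations, so the count is 4.

4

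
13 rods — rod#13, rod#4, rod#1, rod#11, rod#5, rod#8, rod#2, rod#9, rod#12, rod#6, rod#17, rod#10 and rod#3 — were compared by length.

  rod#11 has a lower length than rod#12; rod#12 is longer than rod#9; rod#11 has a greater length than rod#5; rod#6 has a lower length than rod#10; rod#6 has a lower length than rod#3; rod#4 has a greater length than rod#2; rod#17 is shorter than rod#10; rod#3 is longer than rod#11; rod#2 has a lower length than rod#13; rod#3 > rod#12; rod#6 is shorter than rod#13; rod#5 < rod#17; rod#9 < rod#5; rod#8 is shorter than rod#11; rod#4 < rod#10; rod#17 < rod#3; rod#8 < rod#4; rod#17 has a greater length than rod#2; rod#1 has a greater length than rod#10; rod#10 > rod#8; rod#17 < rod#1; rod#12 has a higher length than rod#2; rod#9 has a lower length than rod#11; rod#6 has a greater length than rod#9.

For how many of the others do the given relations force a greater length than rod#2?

7

Directly above rod#2: rod#4, rod#17, rod#12, rod#13.
One step further: rod#3, rod#10, rod#1 (7 so far).
No other element is forced above rod#2 by the given relations, so the count is 7.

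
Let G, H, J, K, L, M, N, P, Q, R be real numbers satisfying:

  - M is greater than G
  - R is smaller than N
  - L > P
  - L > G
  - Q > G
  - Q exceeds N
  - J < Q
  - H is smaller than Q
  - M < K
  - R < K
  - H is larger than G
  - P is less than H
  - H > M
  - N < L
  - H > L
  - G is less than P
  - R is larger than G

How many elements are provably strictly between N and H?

The relations place N below H. An element lies strictly between them when it is forced above N and also forced below H.
Above N: {L, Q}. Below H: {G, R, M, P, L}.
Intersection: {L} — 1.

1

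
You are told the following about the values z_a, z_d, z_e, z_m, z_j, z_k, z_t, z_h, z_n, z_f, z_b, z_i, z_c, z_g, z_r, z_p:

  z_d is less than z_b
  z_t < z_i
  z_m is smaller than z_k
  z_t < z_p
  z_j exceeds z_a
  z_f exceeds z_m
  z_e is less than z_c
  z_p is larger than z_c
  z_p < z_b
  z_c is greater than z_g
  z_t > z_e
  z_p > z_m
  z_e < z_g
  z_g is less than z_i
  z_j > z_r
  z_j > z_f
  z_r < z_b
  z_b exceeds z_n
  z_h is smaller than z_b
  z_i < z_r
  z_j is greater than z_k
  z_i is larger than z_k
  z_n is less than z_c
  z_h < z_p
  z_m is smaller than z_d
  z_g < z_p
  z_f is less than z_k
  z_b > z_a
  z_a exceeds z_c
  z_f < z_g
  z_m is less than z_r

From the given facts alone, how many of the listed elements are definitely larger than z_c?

The elements the relations force above z_c are z_a, z_p, z_j, z_b — no chain reaches any other.
That is 4.

4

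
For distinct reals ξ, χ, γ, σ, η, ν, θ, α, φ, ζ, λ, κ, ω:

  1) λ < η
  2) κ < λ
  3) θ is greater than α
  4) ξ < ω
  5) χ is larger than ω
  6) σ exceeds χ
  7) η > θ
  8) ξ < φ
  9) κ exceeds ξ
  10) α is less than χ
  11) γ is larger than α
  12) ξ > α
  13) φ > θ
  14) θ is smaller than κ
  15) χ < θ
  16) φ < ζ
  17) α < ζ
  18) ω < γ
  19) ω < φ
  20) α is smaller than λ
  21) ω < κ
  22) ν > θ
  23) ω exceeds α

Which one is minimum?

ξ is not least since α < ξ; ω is not least since α < ω; γ is not least since α < γ; χ is not least since ω < χ; θ is not least since α < θ; κ is not least since ξ < κ; σ is not least since χ < σ; λ is not least since α < λ; φ is not least since ξ < φ; η is not least since θ < η; ζ is not least since φ < ζ; ν is not least since θ < ν.
Only α has nothing below it, so α is the minimum.

α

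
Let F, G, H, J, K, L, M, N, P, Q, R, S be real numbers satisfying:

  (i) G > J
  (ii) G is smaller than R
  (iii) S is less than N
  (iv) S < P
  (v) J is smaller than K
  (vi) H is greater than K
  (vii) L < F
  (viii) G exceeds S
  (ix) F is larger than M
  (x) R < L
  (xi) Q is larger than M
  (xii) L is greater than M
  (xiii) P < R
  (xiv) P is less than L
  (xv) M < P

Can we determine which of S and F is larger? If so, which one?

F

S < P and P < R give S < R.
With R < L: S < P < R < L.
With L < F: S < P < R < L < F.
So F is larger.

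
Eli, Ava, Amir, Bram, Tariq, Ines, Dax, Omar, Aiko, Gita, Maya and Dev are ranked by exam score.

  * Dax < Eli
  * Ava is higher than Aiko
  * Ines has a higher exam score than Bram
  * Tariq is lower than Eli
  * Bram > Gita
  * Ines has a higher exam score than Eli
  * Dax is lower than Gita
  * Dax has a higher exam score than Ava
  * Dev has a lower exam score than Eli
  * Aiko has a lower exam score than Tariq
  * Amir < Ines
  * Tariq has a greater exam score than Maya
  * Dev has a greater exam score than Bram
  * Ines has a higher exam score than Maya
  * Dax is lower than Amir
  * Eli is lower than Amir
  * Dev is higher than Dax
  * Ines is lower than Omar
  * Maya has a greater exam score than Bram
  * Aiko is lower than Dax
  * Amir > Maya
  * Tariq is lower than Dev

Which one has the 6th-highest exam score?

Tariq

Chaining the given pairs: Aiko < Ava < Dax < Gita < Bram < Maya < Tariq < Dev < Eli < Amir < Ines < Omar.
Counting 6 from the largest end gives Tariq.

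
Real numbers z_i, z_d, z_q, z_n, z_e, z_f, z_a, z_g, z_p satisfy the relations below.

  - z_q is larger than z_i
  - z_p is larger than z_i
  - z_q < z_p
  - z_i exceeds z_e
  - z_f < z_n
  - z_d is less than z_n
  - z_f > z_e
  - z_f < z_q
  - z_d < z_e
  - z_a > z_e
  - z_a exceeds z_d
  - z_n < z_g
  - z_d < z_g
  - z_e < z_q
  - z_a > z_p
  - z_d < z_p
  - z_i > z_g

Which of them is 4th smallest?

Chaining the given pairs: z_d < z_e < z_f < z_n < z_g < z_i < z_q < z_p < z_a.
The 4th smallest is z_n.

z_n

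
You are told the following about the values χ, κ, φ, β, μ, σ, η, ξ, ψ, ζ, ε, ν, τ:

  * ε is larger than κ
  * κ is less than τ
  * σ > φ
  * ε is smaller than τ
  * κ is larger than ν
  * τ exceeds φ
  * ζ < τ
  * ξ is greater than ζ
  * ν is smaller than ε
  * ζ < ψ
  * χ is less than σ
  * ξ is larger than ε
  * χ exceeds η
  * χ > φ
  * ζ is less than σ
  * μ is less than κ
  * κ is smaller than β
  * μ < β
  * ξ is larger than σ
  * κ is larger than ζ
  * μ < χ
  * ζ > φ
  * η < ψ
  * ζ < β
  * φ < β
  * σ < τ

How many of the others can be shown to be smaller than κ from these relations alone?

The elements the relations force below κ are μ, φ, ζ, ν — no chain reaches any other.
That is 4.

4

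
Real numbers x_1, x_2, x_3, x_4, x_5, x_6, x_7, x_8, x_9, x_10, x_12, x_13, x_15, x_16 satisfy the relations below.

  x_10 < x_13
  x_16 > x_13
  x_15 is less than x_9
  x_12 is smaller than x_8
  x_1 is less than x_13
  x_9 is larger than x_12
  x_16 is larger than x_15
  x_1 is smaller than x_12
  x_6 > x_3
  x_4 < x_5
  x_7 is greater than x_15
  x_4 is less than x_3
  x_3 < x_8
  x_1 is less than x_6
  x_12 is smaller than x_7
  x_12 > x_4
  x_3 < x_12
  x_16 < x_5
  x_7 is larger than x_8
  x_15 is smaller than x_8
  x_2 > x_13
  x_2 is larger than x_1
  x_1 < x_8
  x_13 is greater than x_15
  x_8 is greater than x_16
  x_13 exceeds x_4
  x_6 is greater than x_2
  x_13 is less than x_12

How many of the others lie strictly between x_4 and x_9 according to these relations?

The relations place x_4 below x_9. An element lies strictly between them when it is forced above x_4 and also forced below x_9.
Above x_4: {x_3, x_13, x_12, x_16, x_5, x_8, x_7, x_2, x_6}. Below x_9: {x_15, x_1, x_3, x_10, x_13, x_12}.
Intersection: {x_3, x_13, x_12} — 3.

3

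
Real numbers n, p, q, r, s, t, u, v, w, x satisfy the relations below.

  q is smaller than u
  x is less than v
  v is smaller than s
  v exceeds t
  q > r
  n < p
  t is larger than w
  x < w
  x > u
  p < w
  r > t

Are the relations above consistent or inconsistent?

Chaining the given relations yields w < t < r < q < u < x, so w < x. But one relation states x < w. These cannot both hold.

inconsistent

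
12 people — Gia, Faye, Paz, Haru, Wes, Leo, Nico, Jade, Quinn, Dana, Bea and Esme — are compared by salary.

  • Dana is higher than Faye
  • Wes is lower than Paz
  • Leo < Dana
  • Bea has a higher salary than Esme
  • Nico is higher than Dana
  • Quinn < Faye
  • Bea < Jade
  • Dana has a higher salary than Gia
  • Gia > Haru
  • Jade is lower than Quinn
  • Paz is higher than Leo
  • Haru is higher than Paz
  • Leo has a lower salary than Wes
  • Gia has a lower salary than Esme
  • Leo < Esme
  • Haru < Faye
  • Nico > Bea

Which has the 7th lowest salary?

The consecutive relations fix a unique order: Leo < Wes < Paz < Haru < Gia < Esme < Bea < Jade < Quinn < Faye < Dana < Nico.
The 7th smallest is Bea.

Bea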